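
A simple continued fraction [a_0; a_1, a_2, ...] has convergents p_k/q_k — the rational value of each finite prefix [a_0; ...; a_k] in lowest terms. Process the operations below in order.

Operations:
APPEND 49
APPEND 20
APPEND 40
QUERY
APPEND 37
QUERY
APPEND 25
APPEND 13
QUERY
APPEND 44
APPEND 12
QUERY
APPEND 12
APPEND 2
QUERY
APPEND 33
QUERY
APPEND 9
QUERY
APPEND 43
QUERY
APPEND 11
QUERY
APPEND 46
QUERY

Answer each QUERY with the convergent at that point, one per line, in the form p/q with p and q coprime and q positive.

39289/801
1454674/29657
474734481/9678595
251571414117/5128883467
6331134799531/129075287487
211967230077230/4321457689081
1914036205494601/39022194489216
82515524066345073/1682275820725369
909584800935290404/18544056222468275
41923416367089703657/854708862054266019

APPEND 49: p_0 = 49·1 + 0 = 49, q_0 = 49·0 + 1 = 1 → 49/1
APPEND 20: p_1 = 20·49 + 1 = 981, q_1 = 20·1 + 0 = 20 → 981/20
APPEND 40: p_2 = 40·981 + 49 = 39289, q_2 = 40·20 + 1 = 801 → 39289/801
APPEND 37: p_3 = 37·39289 + 981 = 1454674, q_3 = 37·801 + 20 = 29657 → 1454674/29657
APPEND 25: p_4 = 25·1454674 + 39289 = 36406139, q_4 = 25·29657 + 801 = 742226 → 36406139/742226
APPEND 13: p_5 = 13·36406139 + 1454674 = 474734481, q_5 = 13·742226 + 29657 = 9678595 → 474734481/9678595
APPEND 44: p_6 = 44·474734481 + 36406139 = 20924723303, q_6 = 44·9678595 + 742226 = 426600406 → 20924723303/426600406
APPEND 12: p_7 = 12·20924723303 + 474734481 = 251571414117, q_7 = 12·426600406 + 9678595 = 5128883467 → 251571414117/5128883467
APPEND 12: p_8 = 12·251571414117 + 20924723303 = 3039781692707, q_8 = 12·5128883467 + 426600406 = 61973202010 → 3039781692707/61973202010
APPEND 2: p_9 = 2·3039781692707 + 251571414117 = 6331134799531, q_9 = 2·61973202010 + 5128883467 = 129075287487 → 6331134799531/129075287487
APPEND 33: p_10 = 33·6331134799531 + 3039781692707 = 211967230077230, q_10 = 33·129075287487 + 61973202010 = 4321457689081 → 211967230077230/4321457689081
APPEND 9: p_11 = 9·211967230077230 + 6331134799531 = 1914036205494601, q_11 = 9·4321457689081 + 129075287487 = 39022194489216 → 1914036205494601/39022194489216
APPEND 43: p_12 = 43·1914036205494601 + 211967230077230 = 82515524066345073, q_12 = 43·39022194489216 + 4321457689081 = 1682275820725369 → 82515524066345073/1682275820725369
APPEND 11: p_13 = 11·82515524066345073 + 1914036205494601 = 909584800935290404, q_13 = 11·1682275820725369 + 39022194489216 = 18544056222468275 → 909584800935290404/18544056222468275
APPEND 46: p_14 = 46·909584800935290404 + 82515524066345073 = 41923416367089703657, q_14 = 46·18544056222468275 + 1682275820725369 = 854708862054266019 → 41923416367089703657/854708862054266019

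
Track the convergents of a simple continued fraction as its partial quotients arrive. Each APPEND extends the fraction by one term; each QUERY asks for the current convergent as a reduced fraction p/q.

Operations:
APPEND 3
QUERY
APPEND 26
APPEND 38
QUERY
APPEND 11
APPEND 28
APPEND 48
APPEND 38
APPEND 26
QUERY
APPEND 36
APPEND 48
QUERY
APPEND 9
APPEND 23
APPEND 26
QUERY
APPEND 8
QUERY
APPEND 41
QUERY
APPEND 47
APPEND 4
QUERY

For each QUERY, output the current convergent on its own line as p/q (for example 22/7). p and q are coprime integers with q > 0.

3/1
3005/989
44241865512/14560799887
76575780219864/25202477315743
415766051273383639/136836143827567284
3342092843834928951/1099943335112209997
137441572648505470630/45234512883428177161
25989825601942873664874/8553722708308374323417

APPEND 3: p_0 = 3·1 + 0 = 3, q_0 = 3·0 + 1 = 1 → 3/1
APPEND 26: p_1 = 26·3 + 1 = 79, q_1 = 26·1 + 0 = 26 → 79/26
APPEND 38: p_2 = 38·79 + 3 = 3005, q_2 = 38·26 + 1 = 989 → 3005/989
APPEND 11: p_3 = 11·3005 + 79 = 33134, q_3 = 11·989 + 26 = 10905 → 33134/10905
APPEND 28: p_4 = 28·33134 + 3005 = 930757, q_4 = 28·10905 + 989 = 306329 → 930757/306329
APPEND 48: p_5 = 48·930757 + 33134 = 44709470, q_5 = 48·306329 + 10905 = 14714697 → 44709470/14714697
APPEND 38: p_6 = 38·44709470 + 930757 = 1699890617, q_6 = 38·14714697 + 306329 = 559464815 → 1699890617/559464815
APPEND 26: p_7 = 26·1699890617 + 44709470 = 44241865512, q_7 = 26·559464815 + 14714697 = 14560799887 → 44241865512/14560799887
APPEND 36: p_8 = 36·44241865512 + 1699890617 = 1594407049049, q_8 = 36·14560799887 + 559464815 = 524748260747 → 1594407049049/524748260747
APPEND 48: p_9 = 48·1594407049049 + 44241865512 = 76575780219864, q_9 = 48·524748260747 + 14560799887 = 25202477315743 → 76575780219864/25202477315743
APPEND 9: p_10 = 9·76575780219864 + 1594407049049 = 690776429027825, q_10 = 9·25202477315743 + 524748260747 = 227347044102434 → 690776429027825/227347044102434
APPEND 23: p_11 = 23·690776429027825 + 76575780219864 = 15964433647859839, q_11 = 23·227347044102434 + 25202477315743 = 5254184491671725 → 15964433647859839/5254184491671725
APPEND 26: p_12 = 26·15964433647859839 + 690776429027825 = 415766051273383639, q_12 = 26·5254184491671725 + 227347044102434 = 136836143827567284 → 415766051273383639/136836143827567284
APPEND 8: p_13 = 8·415766051273383639 + 15964433647859839 = 3342092843834928951, q_13 = 8·136836143827567284 + 5254184491671725 = 1099943335112209997 → 3342092843834928951/1099943335112209997
APPEND 41: p_14 = 41·3342092843834928951 + 415766051273383639 = 137441572648505470630, q_14 = 41·1099943335112209997 + 136836143827567284 = 45234512883428177161 → 137441572648505470630/45234512883428177161
APPEND 47: p_15 = 47·137441572648505470630 + 3342092843834928951 = 6463096007323592048561, q_15 = 47·45234512883428177161 + 1099943335112209997 = 2127122048856236536564 → 6463096007323592048561/2127122048856236536564
APPEND 4: p_16 = 4·6463096007323592048561 + 137441572648505470630 = 25989825601942873664874, q_16 = 4·2127122048856236536564 + 45234512883428177161 = 8553722708308374323417 → 25989825601942873664874/8553722708308374323417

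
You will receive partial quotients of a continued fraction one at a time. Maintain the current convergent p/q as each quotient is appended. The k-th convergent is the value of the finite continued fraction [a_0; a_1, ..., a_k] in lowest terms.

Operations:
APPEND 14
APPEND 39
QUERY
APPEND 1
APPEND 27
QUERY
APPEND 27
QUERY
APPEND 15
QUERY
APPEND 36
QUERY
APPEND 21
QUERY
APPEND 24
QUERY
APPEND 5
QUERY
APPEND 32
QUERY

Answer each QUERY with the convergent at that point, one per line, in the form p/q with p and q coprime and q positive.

547/39
15694/1119
424299/30253
6380179/454914
230110743/16407157
4838705782/345005211
116359049511/8296532221
586633953337/41827666316
18888645556295/1346781854333

APPEND 14: p_0 = 14·1 + 0 = 14, q_0 = 14·0 + 1 = 1 → 14/1
APPEND 39: p_1 = 39·14 + 1 = 547, q_1 = 39·1 + 0 = 39 → 547/39
APPEND 1: p_2 = 1·547 + 14 = 561, q_2 = 1·39 + 1 = 40 → 561/40
APPEND 27: p_3 = 27·561 + 547 = 15694, q_3 = 27·40 + 39 = 1119 → 15694/1119
APPEND 27: p_4 = 27·15694 + 561 = 424299, q_4 = 27·1119 + 40 = 30253 → 424299/30253
APPEND 15: p_5 = 15·424299 + 15694 = 6380179, q_5 = 15·30253 + 1119 = 454914 → 6380179/454914
APPEND 36: p_6 = 36·6380179 + 424299 = 230110743, q_6 = 36·454914 + 30253 = 16407157 → 230110743/16407157
APPEND 21: p_7 = 21·230110743 + 6380179 = 4838705782, q_7 = 21·16407157 + 454914 = 345005211 → 4838705782/345005211
APPEND 24: p_8 = 24·4838705782 + 230110743 = 116359049511, q_8 = 24·345005211 + 16407157 = 8296532221 → 116359049511/8296532221
APPEND 5: p_9 = 5·116359049511 + 4838705782 = 586633953337, q_9 = 5·8296532221 + 345005211 = 41827666316 → 586633953337/41827666316
APPEND 32: p_10 = 32·586633953337 + 116359049511 = 18888645556295, q_10 = 32·41827666316 + 8296532221 = 1346781854333 → 18888645556295/1346781854333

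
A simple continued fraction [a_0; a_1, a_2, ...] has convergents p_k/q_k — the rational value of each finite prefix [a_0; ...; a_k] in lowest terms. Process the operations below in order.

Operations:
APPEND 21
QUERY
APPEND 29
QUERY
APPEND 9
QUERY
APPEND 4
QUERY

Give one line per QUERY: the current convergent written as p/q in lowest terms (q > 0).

APPEND 21: p_0 = 21·1 + 0 = 21, q_0 = 21·0 + 1 = 1 → 21/1
APPEND 29: p_1 = 29·21 + 1 = 610, q_1 = 29·1 + 0 = 29 → 610/29
APPEND 9: p_2 = 9·610 + 21 = 5511, q_2 = 9·29 + 1 = 262 → 5511/262
APPEND 4: p_3 = 4·5511 + 610 = 22654, q_3 = 4·262 + 29 = 1077 → 22654/1077

21/1
610/29
5511/262
22654/1077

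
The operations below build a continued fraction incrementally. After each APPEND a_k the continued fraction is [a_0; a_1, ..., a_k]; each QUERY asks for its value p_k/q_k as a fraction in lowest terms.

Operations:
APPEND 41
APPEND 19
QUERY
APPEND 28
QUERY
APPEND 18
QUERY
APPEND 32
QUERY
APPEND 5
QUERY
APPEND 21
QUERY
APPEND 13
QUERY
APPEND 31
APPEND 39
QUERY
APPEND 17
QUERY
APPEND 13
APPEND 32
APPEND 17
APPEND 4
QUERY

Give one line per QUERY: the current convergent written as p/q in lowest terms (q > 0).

APPEND 41: p_0 = 41·1 + 0 = 41, q_0 = 41·0 + 1 = 1 → 41/1
APPEND 19: p_1 = 19·41 + 1 = 780, q_1 = 19·1 + 0 = 19 → 780/19
APPEND 28: p_2 = 28·780 + 41 = 21881, q_2 = 28·19 + 1 = 533 → 21881/533
APPEND 18: p_3 = 18·21881 + 780 = 394638, q_3 = 18·533 + 19 = 9613 → 394638/9613
APPEND 32: p_4 = 32·394638 + 21881 = 12650297, q_4 = 32·9613 + 533 = 308149 → 12650297/308149
APPEND 5: p_5 = 5·12650297 + 394638 = 63646123, q_5 = 5·308149 + 9613 = 1550358 → 63646123/1550358
APPEND 21: p_6 = 21·63646123 + 12650297 = 1349218880, q_6 = 21·1550358 + 308149 = 32865667 → 1349218880/32865667
APPEND 13: p_7 = 13·1349218880 + 63646123 = 17603491563, q_7 = 13·32865667 + 1550358 = 428804029 → 17603491563/428804029
APPEND 31: p_8 = 31·17603491563 + 1349218880 = 547057457333, q_8 = 31·428804029 + 32865667 = 13325790566 → 547057457333/13325790566
APPEND 39: p_9 = 39·547057457333 + 17603491563 = 21352844327550, q_9 = 39·13325790566 + 428804029 = 520134636103 → 21352844327550/520134636103
APPEND 17: p_10 = 17·21352844327550 + 547057457333 = 363545411025683, q_10 = 17·520134636103 + 13325790566 = 8855614604317 → 363545411025683/8855614604317
APPEND 13: p_11 = 13·363545411025683 + 21352844327550 = 4747443187661429, q_11 = 13·8855614604317 + 520134636103 = 115643124492224 → 4747443187661429/115643124492224
APPEND 32: p_12 = 32·4747443187661429 + 363545411025683 = 152281727416191411, q_12 = 32·115643124492224 + 8855614604317 = 3709435598355485 → 152281727416191411/3709435598355485
APPEND 17: p_13 = 17·152281727416191411 + 4747443187661429 = 2593536809262915416, q_13 = 17·3709435598355485 + 115643124492224 = 63176048296535469 → 2593536809262915416/63176048296535469
APPEND 4: p_14 = 4·2593536809262915416 + 152281727416191411 = 10526428964467853075, q_14 = 4·63176048296535469 + 3709435598355485 = 256413628784497361 → 10526428964467853075/256413628784497361

780/19
21881/533
394638/9613
12650297/308149
63646123/1550358
1349218880/32865667
17603491563/428804029
21352844327550/520134636103
363545411025683/8855614604317
10526428964467853075/256413628784497361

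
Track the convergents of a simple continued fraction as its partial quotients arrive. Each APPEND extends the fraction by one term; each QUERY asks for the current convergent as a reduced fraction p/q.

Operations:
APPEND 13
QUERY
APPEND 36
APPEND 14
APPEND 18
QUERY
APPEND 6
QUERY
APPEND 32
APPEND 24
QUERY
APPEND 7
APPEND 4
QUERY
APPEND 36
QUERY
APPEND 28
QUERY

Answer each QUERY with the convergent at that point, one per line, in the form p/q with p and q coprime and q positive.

13/1
118891/9126
719925/55261
556475709/42714733
16230421525/1245837169
588213661354/45150918693
16486212939437/1265471560573

APPEND 13: p_0 = 13·1 + 0 = 13, q_0 = 13·0 + 1 = 1 → 13/1
APPEND 36: p_1 = 36·13 + 1 = 469, q_1 = 36·1 + 0 = 36 → 469/36
APPEND 14: p_2 = 14·469 + 13 = 6579, q_2 = 14·36 + 1 = 505 → 6579/505
APPEND 18: p_3 = 18·6579 + 469 = 118891, q_3 = 18·505 + 36 = 9126 → 118891/9126
APPEND 6: p_4 = 6·118891 + 6579 = 719925, q_4 = 6·9126 + 505 = 55261 → 719925/55261
APPEND 32: p_5 = 32·719925 + 118891 = 23156491, q_5 = 32·55261 + 9126 = 1777478 → 23156491/1777478
APPEND 24: p_6 = 24·23156491 + 719925 = 556475709, q_6 = 24·1777478 + 55261 = 42714733 → 556475709/42714733
APPEND 7: p_7 = 7·556475709 + 23156491 = 3918486454, q_7 = 7·42714733 + 1777478 = 300780609 → 3918486454/300780609
APPEND 4: p_8 = 4·3918486454 + 556475709 = 16230421525, q_8 = 4·300780609 + 42714733 = 1245837169 → 16230421525/1245837169
APPEND 36: p_9 = 36·16230421525 + 3918486454 = 588213661354, q_9 = 36·1245837169 + 300780609 = 45150918693 → 588213661354/45150918693
APPEND 28: p_10 = 28·588213661354 + 16230421525 = 16486212939437, q_10 = 28·45150918693 + 1245837169 = 1265471560573 → 16486212939437/1265471560573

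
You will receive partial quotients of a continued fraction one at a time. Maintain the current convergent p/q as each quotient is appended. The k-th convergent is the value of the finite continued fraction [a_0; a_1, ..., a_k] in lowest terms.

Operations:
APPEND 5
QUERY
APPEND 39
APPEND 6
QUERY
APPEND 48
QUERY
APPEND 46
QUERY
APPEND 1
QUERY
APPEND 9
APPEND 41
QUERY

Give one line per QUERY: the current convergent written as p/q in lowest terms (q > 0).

APPEND 5: p_0 = 5·1 + 0 = 5, q_0 = 5·0 + 1 = 1 → 5/1
APPEND 39: p_1 = 39·5 + 1 = 196, q_1 = 39·1 + 0 = 39 → 196/39
APPEND 6: p_2 = 6·196 + 5 = 1181, q_2 = 6·39 + 1 = 235 → 1181/235
APPEND 48: p_3 = 48·1181 + 196 = 56884, q_3 = 48·235 + 39 = 11319 → 56884/11319
APPEND 46: p_4 = 46·56884 + 1181 = 2617845, q_4 = 46·11319 + 235 = 520909 → 2617845/520909
APPEND 1: p_5 = 1·2617845 + 56884 = 2674729, q_5 = 1·520909 + 11319 = 532228 → 2674729/532228
APPEND 9: p_6 = 9·2674729 + 2617845 = 26690406, q_6 = 9·532228 + 520909 = 5310961 → 26690406/5310961
APPEND 41: p_7 = 41·26690406 + 2674729 = 1096981375, q_7 = 41·5310961 + 532228 = 218281629 → 1096981375/218281629

5/1
1181/235
56884/11319
2617845/520909
2674729/532228
1096981375/218281629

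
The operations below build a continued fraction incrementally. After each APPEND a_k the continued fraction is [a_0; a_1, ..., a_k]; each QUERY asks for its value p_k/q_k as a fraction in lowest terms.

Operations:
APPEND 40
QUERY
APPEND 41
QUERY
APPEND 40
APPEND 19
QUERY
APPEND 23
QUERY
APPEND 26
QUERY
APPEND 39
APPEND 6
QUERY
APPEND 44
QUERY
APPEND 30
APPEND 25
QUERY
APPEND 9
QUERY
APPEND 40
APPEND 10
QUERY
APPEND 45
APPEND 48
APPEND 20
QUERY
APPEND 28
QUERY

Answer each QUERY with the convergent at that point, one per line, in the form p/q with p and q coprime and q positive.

40/1
1641/41
1249561/31220
28805583/719701
750194719/18743446
176468592463/4409028016
7793904467996/194728946799
5857633970276571/146351664746449
52952699335121482/1323011260150027
21292608773086479992/531991031967625317
923265849516274062406691/23067589194869297715374
25897559064363467637170908/647044677282921770221901

APPEND 40: p_0 = 40·1 + 0 = 40, q_0 = 40·0 + 1 = 1 → 40/1
APPEND 41: p_1 = 41·40 + 1 = 1641, q_1 = 41·1 + 0 = 41 → 1641/41
APPEND 40: p_2 = 40·1641 + 40 = 65680, q_2 = 40·41 + 1 = 1641 → 65680/1641
APPEND 19: p_3 = 19·65680 + 1641 = 1249561, q_3 = 19·1641 + 41 = 31220 → 1249561/31220
APPEND 23: p_4 = 23·1249561 + 65680 = 28805583, q_4 = 23·31220 + 1641 = 719701 → 28805583/719701
APPEND 26: p_5 = 26·28805583 + 1249561 = 750194719, q_5 = 26·719701 + 31220 = 18743446 → 750194719/18743446
APPEND 39: p_6 = 39·750194719 + 28805583 = 29286399624, q_6 = 39·18743446 + 719701 = 731714095 → 29286399624/731714095
APPEND 6: p_7 = 6·29286399624 + 750194719 = 176468592463, q_7 = 6·731714095 + 18743446 = 4409028016 → 176468592463/4409028016
APPEND 44: p_8 = 44·176468592463 + 29286399624 = 7793904467996, q_8 = 44·4409028016 + 731714095 = 194728946799 → 7793904467996/194728946799
APPEND 30: p_9 = 30·7793904467996 + 176468592463 = 233993602632343, q_9 = 30·194728946799 + 4409028016 = 5846277431986 → 233993602632343/5846277431986
APPEND 25: p_10 = 25·233993602632343 + 7793904467996 = 5857633970276571, q_10 = 25·5846277431986 + 194728946799 = 146351664746449 → 5857633970276571/146351664746449
APPEND 9: p_11 = 9·5857633970276571 + 233993602632343 = 52952699335121482, q_11 = 9·146351664746449 + 5846277431986 = 1323011260150027 → 52952699335121482/1323011260150027
APPEND 40: p_12 = 40·52952699335121482 + 5857633970276571 = 2123965607375135851, q_12 = 40·1323011260150027 + 146351664746449 = 53066802070747529 → 2123965607375135851/53066802070747529
APPEND 10: p_13 = 10·2123965607375135851 + 52952699335121482 = 21292608773086479992, q_13 = 10·53066802070747529 + 1323011260150027 = 531991031967625317 → 21292608773086479992/531991031967625317
APPEND 45: p_14 = 45·21292608773086479992 + 2123965607375135851 = 960291360396266735491, q_14 = 45·531991031967625317 + 53066802070747529 = 23992663240613886794 → 960291360396266735491/23992663240613886794
APPEND 48: p_15 = 48·960291360396266735491 + 21292608773086479992 = 46115277907793889783560, q_15 = 48·23992663240613886794 + 531991031967625317 = 1152179826581434191429 → 46115277907793889783560/1152179826581434191429
APPEND 20: p_16 = 20·46115277907793889783560 + 960291360396266735491 = 923265849516274062406691, q_16 = 20·1152179826581434191429 + 23992663240613886794 = 23067589194869297715374 → 923265849516274062406691/23067589194869297715374
APPEND 28: p_17 = 28·923265849516274062406691 + 46115277907793889783560 = 25897559064363467637170908, q_17 = 28·23067589194869297715374 + 1152179826581434191429 = 647044677282921770221901 → 25897559064363467637170908/647044677282921770221901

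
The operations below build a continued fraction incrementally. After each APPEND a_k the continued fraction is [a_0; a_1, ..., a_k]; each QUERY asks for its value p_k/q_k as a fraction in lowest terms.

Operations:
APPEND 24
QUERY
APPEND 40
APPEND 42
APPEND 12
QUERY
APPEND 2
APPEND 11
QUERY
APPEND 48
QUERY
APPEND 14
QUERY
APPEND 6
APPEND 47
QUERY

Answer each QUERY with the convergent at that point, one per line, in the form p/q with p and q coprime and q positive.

APPEND 24: p_0 = 24·1 + 0 = 24, q_0 = 24·0 + 1 = 1 → 24/1
APPEND 40: p_1 = 40·24 + 1 = 961, q_1 = 40·1 + 0 = 40 → 961/40
APPEND 42: p_2 = 42·961 + 24 = 40386, q_2 = 42·40 + 1 = 1681 → 40386/1681
APPEND 12: p_3 = 12·40386 + 961 = 485593, q_3 = 12·1681 + 40 = 20212 → 485593/20212
APPEND 2: p_4 = 2·485593 + 40386 = 1011572, q_4 = 2·20212 + 1681 = 42105 → 1011572/42105
APPEND 11: p_5 = 11·1011572 + 485593 = 11612885, q_5 = 11·42105 + 20212 = 483367 → 11612885/483367
APPEND 48: p_6 = 48·11612885 + 1011572 = 558430052, q_6 = 48·483367 + 42105 = 23243721 → 558430052/23243721
APPEND 14: p_7 = 14·558430052 + 11612885 = 7829633613, q_7 = 14·23243721 + 483367 = 325895461 → 7829633613/325895461
APPEND 6: p_8 = 6·7829633613 + 558430052 = 47536231730, q_8 = 6·325895461 + 23243721 = 1978616487 → 47536231730/1978616487
APPEND 47: p_9 = 47·47536231730 + 7829633613 = 2242032524923, q_9 = 47·1978616487 + 325895461 = 93320870350 → 2242032524923/93320870350

24/1
485593/20212
11612885/483367
558430052/23243721
7829633613/325895461
2242032524923/93320870350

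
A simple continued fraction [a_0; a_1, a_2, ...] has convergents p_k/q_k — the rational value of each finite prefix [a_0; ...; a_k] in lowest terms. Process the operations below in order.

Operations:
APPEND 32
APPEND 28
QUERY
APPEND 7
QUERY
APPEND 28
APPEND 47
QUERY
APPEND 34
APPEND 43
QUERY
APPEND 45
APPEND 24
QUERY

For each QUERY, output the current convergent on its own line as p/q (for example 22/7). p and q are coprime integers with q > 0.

897/28
6311/197
8353746/260765
12229167413/381737587
13226550892709/412871248843

APPEND 32: p_0 = 32·1 + 0 = 32, q_0 = 32·0 + 1 = 1 → 32/1
APPEND 28: p_1 = 28·32 + 1 = 897, q_1 = 28·1 + 0 = 28 → 897/28
APPEND 7: p_2 = 7·897 + 32 = 6311, q_2 = 7·28 + 1 = 197 → 6311/197
APPEND 28: p_3 = 28·6311 + 897 = 177605, q_3 = 28·197 + 28 = 5544 → 177605/5544
APPEND 47: p_4 = 47·177605 + 6311 = 8353746, q_4 = 47·5544 + 197 = 260765 → 8353746/260765
APPEND 34: p_5 = 34·8353746 + 177605 = 284204969, q_5 = 34·260765 + 5544 = 8871554 → 284204969/8871554
APPEND 43: p_6 = 43·284204969 + 8353746 = 12229167413, q_6 = 43·8871554 + 260765 = 381737587 → 12229167413/381737587
APPEND 45: p_7 = 45·12229167413 + 284204969 = 550596738554, q_7 = 45·381737587 + 8871554 = 17187062969 → 550596738554/17187062969
APPEND 24: p_8 = 24·550596738554 + 12229167413 = 13226550892709, q_8 = 24·17187062969 + 381737587 = 412871248843 → 13226550892709/412871248843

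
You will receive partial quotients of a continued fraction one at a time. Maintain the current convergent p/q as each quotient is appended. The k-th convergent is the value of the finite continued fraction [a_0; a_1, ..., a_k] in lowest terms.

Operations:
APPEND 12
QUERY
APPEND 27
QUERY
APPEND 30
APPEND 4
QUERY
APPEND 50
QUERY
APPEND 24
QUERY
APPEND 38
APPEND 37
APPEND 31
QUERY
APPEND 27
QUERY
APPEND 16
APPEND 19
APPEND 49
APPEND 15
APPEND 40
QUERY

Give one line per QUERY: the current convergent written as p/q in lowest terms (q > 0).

APPEND 12: p_0 = 12·1 + 0 = 12, q_0 = 12·0 + 1 = 1 → 12/1
APPEND 27: p_1 = 27·12 + 1 = 325, q_1 = 27·1 + 0 = 27 → 325/27
APPEND 30: p_2 = 30·325 + 12 = 9762, q_2 = 30·27 + 1 = 811 → 9762/811
APPEND 4: p_3 = 4·9762 + 325 = 39373, q_3 = 4·811 + 27 = 3271 → 39373/3271
APPEND 50: p_4 = 50·39373 + 9762 = 1978412, q_4 = 50·3271 + 811 = 164361 → 1978412/164361
APPEND 24: p_5 = 24·1978412 + 39373 = 47521261, q_5 = 24·164361 + 3271 = 3947935 → 47521261/3947935
APPEND 38: p_6 = 38·47521261 + 1978412 = 1807786330, q_6 = 38·3947935 + 164361 = 150185891 → 1807786330/150185891
APPEND 37: p_7 = 37·1807786330 + 47521261 = 66935615471, q_7 = 37·150185891 + 3947935 = 5560825902 → 66935615471/5560825902
APPEND 31: p_8 = 31·66935615471 + 1807786330 = 2076811865931, q_8 = 31·5560825902 + 150185891 = 172535788853 → 2076811865931/172535788853
APPEND 27: p_9 = 27·2076811865931 + 66935615471 = 56140855995608, q_9 = 27·172535788853 + 5560825902 = 4664027124933 → 56140855995608/4664027124933
APPEND 16: p_10 = 16·56140855995608 + 2076811865931 = 900330507795659, q_10 = 16·4664027124933 + 172535788853 = 74796969787781 → 900330507795659/74796969787781
APPEND 19: p_11 = 19·900330507795659 + 56140855995608 = 17162420504113129, q_11 = 19·74796969787781 + 4664027124933 = 1425806453092772 → 17162420504113129/1425806453092772
APPEND 49: p_12 = 49·17162420504113129 + 900330507795659 = 841858935209338980, q_12 = 49·1425806453092772 + 74796969787781 = 69939313171333609 → 841858935209338980/69939313171333609
APPEND 15: p_13 = 15·841858935209338980 + 17162420504113129 = 12645046448644197829, q_13 = 15·69939313171333609 + 1425806453092772 = 1050515504023096907 → 12645046448644197829/1050515504023096907
APPEND 40: p_14 = 40·12645046448644197829 + 841858935209338980 = 506643716880977252140, q_14 = 40·1050515504023096907 + 69939313171333609 = 42090559474095209889 → 506643716880977252140/42090559474095209889

12/1
325/27
39373/3271
1978412/164361
47521261/3947935
2076811865931/172535788853
56140855995608/4664027124933
506643716880977252140/42090559474095209889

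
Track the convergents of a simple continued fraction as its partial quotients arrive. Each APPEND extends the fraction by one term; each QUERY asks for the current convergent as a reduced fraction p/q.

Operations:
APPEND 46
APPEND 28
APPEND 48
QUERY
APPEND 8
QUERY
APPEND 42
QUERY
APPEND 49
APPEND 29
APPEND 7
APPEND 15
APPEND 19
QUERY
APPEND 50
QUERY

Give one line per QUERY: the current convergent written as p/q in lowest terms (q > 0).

APPEND 46: p_0 = 46·1 + 0 = 46, q_0 = 46·0 + 1 = 1 → 46/1
APPEND 28: p_1 = 28·46 + 1 = 1289, q_1 = 28·1 + 0 = 28 → 1289/28
APPEND 48: p_2 = 48·1289 + 46 = 61918, q_2 = 48·28 + 1 = 1345 → 61918/1345
APPEND 8: p_3 = 8·61918 + 1289 = 496633, q_3 = 8·1345 + 28 = 10788 → 496633/10788
APPEND 42: p_4 = 42·496633 + 61918 = 20920504, q_4 = 42·10788 + 1345 = 454441 → 20920504/454441
APPEND 49: p_5 = 49·20920504 + 496633 = 1025601329, q_5 = 49·454441 + 10788 = 22278397 → 1025601329/22278397
APPEND 29: p_6 = 29·1025601329 + 20920504 = 29763359045, q_6 = 29·22278397 + 454441 = 646527954 → 29763359045/646527954
APPEND 7: p_7 = 7·29763359045 + 1025601329 = 209369114644, q_7 = 7·646527954 + 22278397 = 4547974075 → 209369114644/4547974075
APPEND 15: p_8 = 15·209369114644 + 29763359045 = 3170300078705, q_8 = 15·4547974075 + 646527954 = 68866139079 → 3170300078705/68866139079
APPEND 19: p_9 = 19·3170300078705 + 209369114644 = 60445070610039, q_9 = 19·68866139079 + 4547974075 = 1313004616576 → 60445070610039/1313004616576
APPEND 50: p_10 = 50·60445070610039 + 3170300078705 = 3025423830580655, q_10 = 50·1313004616576 + 68866139079 = 65719096967879 → 3025423830580655/65719096967879

61918/1345
496633/10788
20920504/454441
60445070610039/1313004616576
3025423830580655/65719096967879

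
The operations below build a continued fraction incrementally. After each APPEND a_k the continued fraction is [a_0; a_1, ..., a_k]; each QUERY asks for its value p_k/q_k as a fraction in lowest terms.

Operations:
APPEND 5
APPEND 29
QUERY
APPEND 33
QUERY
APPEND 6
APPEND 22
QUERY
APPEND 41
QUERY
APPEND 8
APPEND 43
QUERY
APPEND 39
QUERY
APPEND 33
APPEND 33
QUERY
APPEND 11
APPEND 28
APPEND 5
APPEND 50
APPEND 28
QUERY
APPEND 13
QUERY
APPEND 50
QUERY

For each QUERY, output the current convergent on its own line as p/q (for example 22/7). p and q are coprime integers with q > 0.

146/29
4823/958
644671/128052
26460595/5255909
9156626128/1818794841
357320748423/70975174123
389781784443294/77422960023823
855419913709968349027/169913383400768200884
11150987869277761676183/2214938005023237892399
558404813377598052158177/110916813634562662820834

APPEND 5: p_0 = 5·1 + 0 = 5, q_0 = 5·0 + 1 = 1 → 5/1
APPEND 29: p_1 = 29·5 + 1 = 146, q_1 = 29·1 + 0 = 29 → 146/29
APPEND 33: p_2 = 33·146 + 5 = 4823, q_2 = 33·29 + 1 = 958 → 4823/958
APPEND 6: p_3 = 6·4823 + 146 = 29084, q_3 = 6·958 + 29 = 5777 → 29084/5777
APPEND 22: p_4 = 22·29084 + 4823 = 644671, q_4 = 22·5777 + 958 = 128052 → 644671/128052
APPEND 41: p_5 = 41·644671 + 29084 = 26460595, q_5 = 41·128052 + 5777 = 5255909 → 26460595/5255909
APPEND 8: p_6 = 8·26460595 + 644671 = 212329431, q_6 = 8·5255909 + 128052 = 42175324 → 212329431/42175324
APPEND 43: p_7 = 43·212329431 + 26460595 = 9156626128, q_7 = 43·42175324 + 5255909 = 1818794841 → 9156626128/1818794841
APPEND 39: p_8 = 39·9156626128 + 212329431 = 357320748423, q_8 = 39·1818794841 + 42175324 = 70975174123 → 357320748423/70975174123
APPEND 33: p_9 = 33·357320748423 + 9156626128 = 11800741324087, q_9 = 33·70975174123 + 1818794841 = 2343999540900 → 11800741324087/2343999540900
APPEND 33: p_10 = 33·11800741324087 + 357320748423 = 389781784443294, q_10 = 33·2343999540900 + 70975174123 = 77422960023823 → 389781784443294/77422960023823
APPEND 11: p_11 = 11·389781784443294 + 11800741324087 = 4299400370200321, q_11 = 11·77422960023823 + 2343999540900 = 853996559802953 → 4299400370200321/853996559802953
APPEND 28: p_12 = 28·4299400370200321 + 389781784443294 = 120772992150052282, q_12 = 28·853996559802953 + 77422960023823 = 23989326634506507 → 120772992150052282/23989326634506507
APPEND 5: p_13 = 5·120772992150052282 + 4299400370200321 = 608164361120461731, q_13 = 5·23989326634506507 + 853996559802953 = 120800629732335488 → 608164361120461731/120800629732335488
APPEND 50: p_14 = 50·608164361120461731 + 120772992150052282 = 30528991048173138832, q_14 = 50·120800629732335488 + 23989326634506507 = 6064020813251280907 → 30528991048173138832/6064020813251280907
APPEND 28: p_15 = 28·30528991048173138832 + 608164361120461731 = 855419913709968349027, q_15 = 28·6064020813251280907 + 120800629732335488 = 169913383400768200884 → 855419913709968349027/169913383400768200884
APPEND 13: p_16 = 13·855419913709968349027 + 30528991048173138832 = 11150987869277761676183, q_16 = 13·169913383400768200884 + 6064020813251280907 = 2214938005023237892399 → 11150987869277761676183/2214938005023237892399
APPEND 50: p_17 = 50·11150987869277761676183 + 855419913709968349027 = 558404813377598052158177, q_17 = 50·2214938005023237892399 + 169913383400768200884 = 110916813634562662820834 → 558404813377598052158177/110916813634562662820834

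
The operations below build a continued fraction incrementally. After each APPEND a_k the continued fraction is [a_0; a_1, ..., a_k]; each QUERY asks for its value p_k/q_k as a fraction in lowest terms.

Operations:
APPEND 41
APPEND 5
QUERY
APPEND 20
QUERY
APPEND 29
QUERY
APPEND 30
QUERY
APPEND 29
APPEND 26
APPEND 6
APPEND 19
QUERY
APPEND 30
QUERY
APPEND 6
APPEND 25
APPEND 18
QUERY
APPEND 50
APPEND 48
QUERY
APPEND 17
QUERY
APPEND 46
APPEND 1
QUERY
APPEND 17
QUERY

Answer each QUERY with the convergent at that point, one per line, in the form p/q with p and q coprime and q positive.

APPEND 41: p_0 = 41·1 + 0 = 41, q_0 = 41·0 + 1 = 1 → 41/1
APPEND 5: p_1 = 5·41 + 1 = 206, q_1 = 5·1 + 0 = 5 → 206/5
APPEND 20: p_2 = 20·206 + 41 = 4161, q_2 = 20·5 + 1 = 101 → 4161/101
APPEND 29: p_3 = 29·4161 + 206 = 120875, q_3 = 29·101 + 5 = 2934 → 120875/2934
APPEND 30: p_4 = 30·120875 + 4161 = 3630411, q_4 = 30·2934 + 101 = 88121 → 3630411/88121
APPEND 29: p_5 = 29·3630411 + 120875 = 105402794, q_5 = 29·88121 + 2934 = 2558443 → 105402794/2558443
APPEND 26: p_6 = 26·105402794 + 3630411 = 2744103055, q_6 = 26·2558443 + 88121 = 66607639 → 2744103055/66607639
APPEND 6: p_7 = 6·2744103055 + 105402794 = 16570021124, q_7 = 6·66607639 + 2558443 = 402204277 → 16570021124/402204277
APPEND 19: p_8 = 19·16570021124 + 2744103055 = 317574504411, q_8 = 19·402204277 + 66607639 = 7708488902 → 317574504411/7708488902
APPEND 30: p_9 = 30·317574504411 + 16570021124 = 9543805153454, q_9 = 30·7708488902 + 402204277 = 231656871337 → 9543805153454/231656871337
APPEND 6: p_10 = 6·9543805153454 + 317574504411 = 57580405425135, q_10 = 6·231656871337 + 7708488902 = 1397649716924 → 57580405425135/1397649716924
APPEND 25: p_11 = 25·57580405425135 + 9543805153454 = 1449053940781829, q_11 = 25·1397649716924 + 231656871337 = 35172899794437 → 1449053940781829/35172899794437
APPEND 18: p_12 = 18·1449053940781829 + 57580405425135 = 26140551339498057, q_12 = 18·35172899794437 + 1397649716924 = 634509846016790 → 26140551339498057/634509846016790
APPEND 50: p_13 = 50·26140551339498057 + 1449053940781829 = 1308476620915684679, q_13 = 50·634509846016790 + 35172899794437 = 31760665200633937 → 1308476620915684679/31760665200633937
APPEND 48: p_14 = 48·1308476620915684679 + 26140551339498057 = 62833018355292362649, q_14 = 48·31760665200633937 + 634509846016790 = 1525146439476445766 → 62833018355292362649/1525146439476445766
APPEND 17: p_15 = 17·62833018355292362649 + 1308476620915684679 = 1069469788660885849712, q_15 = 17·1525146439476445766 + 31760665200633937 = 25959250136300211959 → 1069469788660885849712/25959250136300211959
APPEND 46: p_16 = 46·1069469788660885849712 + 62833018355292362649 = 49258443296756041449401, q_16 = 46·25959250136300211959 + 1525146439476445766 = 1195650652709286195880 → 49258443296756041449401/1195650652709286195880
APPEND 1: p_17 = 1·49258443296756041449401 + 1069469788660885849712 = 50327913085416927299113, q_17 = 1·1195650652709286195880 + 25959250136300211959 = 1221609902845586407839 → 50327913085416927299113/1221609902845586407839
APPEND 17: p_18 = 17·50327913085416927299113 + 49258443296756041449401 = 904832965748843805534322, q_18 = 17·1221609902845586407839 + 1195650652709286195880 = 21963019001084255129143 → 904832965748843805534322/21963019001084255129143

206/5
4161/101
120875/2934
3630411/88121
317574504411/7708488902
9543805153454/231656871337
26140551339498057/634509846016790
62833018355292362649/1525146439476445766
1069469788660885849712/25959250136300211959
50327913085416927299113/1221609902845586407839
904832965748843805534322/21963019001084255129143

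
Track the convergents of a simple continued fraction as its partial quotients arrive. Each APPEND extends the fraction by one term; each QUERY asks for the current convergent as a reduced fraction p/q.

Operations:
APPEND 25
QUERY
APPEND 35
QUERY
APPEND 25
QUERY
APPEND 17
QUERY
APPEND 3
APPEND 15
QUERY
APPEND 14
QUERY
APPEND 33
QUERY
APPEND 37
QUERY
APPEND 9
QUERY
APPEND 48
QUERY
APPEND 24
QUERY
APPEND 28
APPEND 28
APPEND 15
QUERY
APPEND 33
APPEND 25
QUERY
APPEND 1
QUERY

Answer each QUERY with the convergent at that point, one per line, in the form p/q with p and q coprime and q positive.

25/1
876/35
21925/876
373601/14927
17514521/699782
246346022/9842605
8146933247/325505747
301682876161/12053555244
2723292818696/108807502943
131019738173569/5234813696508
3147197008984352/125744336219135
37201525606813379205/1486364256960680273
30790315606345890629630/1230208273217409985473
32020440169575453719647/1279357149575827957681

APPEND 25: p_0 = 25·1 + 0 = 25, q_0 = 25·0 + 1 = 1 → 25/1
APPEND 35: p_1 = 35·25 + 1 = 876, q_1 = 35·1 + 0 = 35 → 876/35
APPEND 25: p_2 = 25·876 + 25 = 21925, q_2 = 25·35 + 1 = 876 → 21925/876
APPEND 17: p_3 = 17·21925 + 876 = 373601, q_3 = 17·876 + 35 = 14927 → 373601/14927
APPEND 3: p_4 = 3·373601 + 21925 = 1142728, q_4 = 3·14927 + 876 = 45657 → 1142728/45657
APPEND 15: p_5 = 15·1142728 + 373601 = 17514521, q_5 = 15·45657 + 14927 = 699782 → 17514521/699782
APPEND 14: p_6 = 14·17514521 + 1142728 = 246346022, q_6 = 14·699782 + 45657 = 9842605 → 246346022/9842605
APPEND 33: p_7 = 33·246346022 + 17514521 = 8146933247, q_7 = 33·9842605 + 699782 = 325505747 → 8146933247/325505747
APPEND 37: p_8 = 37·8146933247 + 246346022 = 301682876161, q_8 = 37·325505747 + 9842605 = 12053555244 → 301682876161/12053555244
APPEND 9: p_9 = 9·301682876161 + 8146933247 = 2723292818696, q_9 = 9·12053555244 + 325505747 = 108807502943 → 2723292818696/108807502943
APPEND 48: p_10 = 48·2723292818696 + 301682876161 = 131019738173569, q_10 = 48·108807502943 + 12053555244 = 5234813696508 → 131019738173569/5234813696508
APPEND 24: p_11 = 24·131019738173569 + 2723292818696 = 3147197008984352, q_11 = 24·5234813696508 + 108807502943 = 125744336219135 → 3147197008984352/125744336219135
APPEND 28: p_12 = 28·3147197008984352 + 131019738173569 = 88252535989735425, q_12 = 28·125744336219135 + 5234813696508 = 3526076227832288 → 88252535989735425/3526076227832288
APPEND 28: p_13 = 28·88252535989735425 + 3147197008984352 = 2474218204721576252, q_13 = 28·3526076227832288 + 125744336219135 = 98855878715523199 → 2474218204721576252/98855878715523199
APPEND 15: p_14 = 15·2474218204721576252 + 88252535989735425 = 37201525606813379205, q_14 = 15·98855878715523199 + 3526076227832288 = 1486364256960680273 → 37201525606813379205/1486364256960680273
APPEND 33: p_15 = 33·37201525606813379205 + 2474218204721576252 = 1230124563229563090017, q_15 = 33·1486364256960680273 + 98855878715523199 = 49148876358417972208 → 1230124563229563090017/49148876358417972208
APPEND 25: p_16 = 25·1230124563229563090017 + 37201525606813379205 = 30790315606345890629630, q_16 = 25·49148876358417972208 + 1486364256960680273 = 1230208273217409985473 → 30790315606345890629630/1230208273217409985473
APPEND 1: p_17 = 1·30790315606345890629630 + 1230124563229563090017 = 32020440169575453719647, q_17 = 1·1230208273217409985473 + 49148876358417972208 = 1279357149575827957681 → 32020440169575453719647/1279357149575827957681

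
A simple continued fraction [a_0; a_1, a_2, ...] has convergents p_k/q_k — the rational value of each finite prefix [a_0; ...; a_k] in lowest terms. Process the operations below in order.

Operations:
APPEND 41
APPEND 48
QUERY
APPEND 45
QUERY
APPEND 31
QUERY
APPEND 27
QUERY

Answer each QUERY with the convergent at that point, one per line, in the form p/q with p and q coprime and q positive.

APPEND 41: p_0 = 41·1 + 0 = 41, q_0 = 41·0 + 1 = 1 → 41/1
APPEND 48: p_1 = 48·41 + 1 = 1969, q_1 = 48·1 + 0 = 48 → 1969/48
APPEND 45: p_2 = 45·1969 + 41 = 88646, q_2 = 45·48 + 1 = 2161 → 88646/2161
APPEND 31: p_3 = 31·88646 + 1969 = 2749995, q_3 = 31·2161 + 48 = 67039 → 2749995/67039
APPEND 27: p_4 = 27·2749995 + 88646 = 74338511, q_4 = 27·67039 + 2161 = 1812214 → 74338511/1812214

1969/48
88646/2161
2749995/67039
74338511/1812214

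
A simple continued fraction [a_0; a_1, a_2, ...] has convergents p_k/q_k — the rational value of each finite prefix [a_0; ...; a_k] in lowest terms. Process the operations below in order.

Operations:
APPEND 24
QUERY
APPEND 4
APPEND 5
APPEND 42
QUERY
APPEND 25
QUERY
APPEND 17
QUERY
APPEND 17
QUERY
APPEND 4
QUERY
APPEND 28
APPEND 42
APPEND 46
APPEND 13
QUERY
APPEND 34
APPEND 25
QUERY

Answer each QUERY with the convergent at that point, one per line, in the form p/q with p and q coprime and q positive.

APPEND 24: p_0 = 24·1 + 0 = 24, q_0 = 24·0 + 1 = 1 → 24/1
APPEND 4: p_1 = 4·24 + 1 = 97, q_1 = 4·1 + 0 = 4 → 97/4
APPEND 5: p_2 = 5·97 + 24 = 509, q_2 = 5·4 + 1 = 21 → 509/21
APPEND 42: p_3 = 42·509 + 97 = 21475, q_3 = 42·21 + 4 = 886 → 21475/886
APPEND 25: p_4 = 25·21475 + 509 = 537384, q_4 = 25·886 + 21 = 22171 → 537384/22171
APPEND 17: p_5 = 17·537384 + 21475 = 9157003, q_5 = 17·22171 + 886 = 377793 → 9157003/377793
APPEND 17: p_6 = 17·9157003 + 537384 = 156206435, q_6 = 17·377793 + 22171 = 6444652 → 156206435/6444652
APPEND 4: p_7 = 4·156206435 + 9157003 = 633982743, q_7 = 4·6444652 + 377793 = 26156401 → 633982743/26156401
APPEND 28: p_8 = 28·633982743 + 156206435 = 17907723239, q_8 = 28·26156401 + 6444652 = 738823880 → 17907723239/738823880
APPEND 42: p_9 = 42·17907723239 + 633982743 = 752758358781, q_9 = 42·738823880 + 26156401 = 31056759361 → 752758358781/31056759361
APPEND 46: p_10 = 46·752758358781 + 17907723239 = 34644792227165, q_10 = 46·31056759361 + 738823880 = 1429349754486 → 34644792227165/1429349754486
APPEND 13: p_11 = 13·34644792227165 + 752758358781 = 451135057311926, q_11 = 13·1429349754486 + 31056759361 = 18612603567679 → 451135057311926/18612603567679
APPEND 34: p_12 = 34·451135057311926 + 34644792227165 = 15373236740832649, q_12 = 34·18612603567679 + 1429349754486 = 634257871055572 → 15373236740832649/634257871055572
APPEND 25: p_13 = 25·15373236740832649 + 451135057311926 = 384782053578128151, q_13 = 25·634257871055572 + 18612603567679 = 15875059379956979 → 384782053578128151/15875059379956979

24/1
21475/886
537384/22171
9157003/377793
156206435/6444652
633982743/26156401
451135057311926/18612603567679
384782053578128151/15875059379956979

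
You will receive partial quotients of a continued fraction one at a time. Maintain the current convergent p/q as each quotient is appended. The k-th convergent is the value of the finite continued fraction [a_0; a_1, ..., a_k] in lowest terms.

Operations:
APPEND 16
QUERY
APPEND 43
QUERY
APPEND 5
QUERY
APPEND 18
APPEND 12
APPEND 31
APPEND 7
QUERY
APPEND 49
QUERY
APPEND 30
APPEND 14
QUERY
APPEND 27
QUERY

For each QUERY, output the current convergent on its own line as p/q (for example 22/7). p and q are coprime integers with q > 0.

APPEND 16: p_0 = 16·1 + 0 = 16, q_0 = 16·0 + 1 = 1 → 16/1
APPEND 43: p_1 = 43·16 + 1 = 689, q_1 = 43·1 + 0 = 43 → 689/43
APPEND 5: p_2 = 5·689 + 16 = 3461, q_2 = 5·43 + 1 = 216 → 3461/216
APPEND 18: p_3 = 18·3461 + 689 = 62987, q_3 = 18·216 + 43 = 3931 → 62987/3931
APPEND 12: p_4 = 12·62987 + 3461 = 759305, q_4 = 12·3931 + 216 = 47388 → 759305/47388
APPEND 31: p_5 = 31·759305 + 62987 = 23601442, q_5 = 31·47388 + 3931 = 1472959 → 23601442/1472959
APPEND 7: p_6 = 7·23601442 + 759305 = 165969399, q_6 = 7·1472959 + 47388 = 10358101 → 165969399/10358101
APPEND 49: p_7 = 49·165969399 + 23601442 = 8156101993, q_7 = 49·10358101 + 1472959 = 509019908 → 8156101993/509019908
APPEND 30: p_8 = 30·8156101993 + 165969399 = 244849029189, q_8 = 30·509019908 + 10358101 = 15280955341 → 244849029189/15280955341
APPEND 14: p_9 = 14·244849029189 + 8156101993 = 3436042510639, q_9 = 14·15280955341 + 509019908 = 214442394682 → 3436042510639/214442394682
APPEND 27: p_10 = 27·3436042510639 + 244849029189 = 93017996816442, q_10 = 27·214442394682 + 15280955341 = 5805225611755 → 93017996816442/5805225611755

16/1
689/43
3461/216
165969399/10358101
8156101993/509019908
3436042510639/214442394682
93017996816442/5805225611755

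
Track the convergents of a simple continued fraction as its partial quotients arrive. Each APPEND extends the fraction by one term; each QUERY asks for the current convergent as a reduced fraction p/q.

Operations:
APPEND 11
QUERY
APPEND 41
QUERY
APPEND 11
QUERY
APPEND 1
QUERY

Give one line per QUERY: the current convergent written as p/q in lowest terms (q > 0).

11/1
452/41
4983/452
5435/493

APPEND 11: p_0 = 11·1 + 0 = 11, q_0 = 11·0 + 1 = 1 → 11/1
APPEND 41: p_1 = 41·11 + 1 = 452, q_1 = 41·1 + 0 = 41 → 452/41
APPEND 11: p_2 = 11·452 + 11 = 4983, q_2 = 11·41 + 1 = 452 → 4983/452
APPEND 1: p_3 = 1·4983 + 452 = 5435, q_3 = 1·452 + 41 = 493 → 5435/493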